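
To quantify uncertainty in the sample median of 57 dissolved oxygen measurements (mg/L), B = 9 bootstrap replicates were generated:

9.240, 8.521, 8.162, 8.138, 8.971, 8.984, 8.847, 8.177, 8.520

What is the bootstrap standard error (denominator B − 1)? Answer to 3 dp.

SE* = 0.411

Bootstrap SE is the standard deviation of the 9 replicate medians.
Mean of replicates: (9.240 + 8.521 + 8.162 + 8.138 + 8.971 + 8.984 + 8.847 + 8.177 + 8.520) / 9 = 77.5600 / 9 = 8.6178
Sum of squared deviations: (+0.6222)² + (−0.0968)² + (−0.4558)² + (−0.4798)² + (+0.3532)² + (+0.3662)² + (+0.2292)² + (−0.4408)² + (−0.0978)² = 1.3497
Variance = 1.3497 / 8 = 0.1687
SE* = √0.1687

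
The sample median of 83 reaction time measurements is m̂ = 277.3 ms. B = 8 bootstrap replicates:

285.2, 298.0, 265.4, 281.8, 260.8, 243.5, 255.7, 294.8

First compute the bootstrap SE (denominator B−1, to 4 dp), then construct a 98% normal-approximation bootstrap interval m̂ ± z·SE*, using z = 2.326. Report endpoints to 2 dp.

(231.60, 323.00)

Mean of replicates = 273.1500; sum of squared deviations = 2702.4800; SE* = √(2702.4800/7) = 19.6486
Margin = 2.326 × 19.6486 = 45.703
Interval: 277.3 ± 45.703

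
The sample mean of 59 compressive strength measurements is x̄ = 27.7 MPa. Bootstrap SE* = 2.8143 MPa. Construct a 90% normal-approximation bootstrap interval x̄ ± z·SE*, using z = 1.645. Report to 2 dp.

(23.07, 32.33)

Margin = 1.645 × 2.8143 = 4.630
Interval: 27.7 ± 4.630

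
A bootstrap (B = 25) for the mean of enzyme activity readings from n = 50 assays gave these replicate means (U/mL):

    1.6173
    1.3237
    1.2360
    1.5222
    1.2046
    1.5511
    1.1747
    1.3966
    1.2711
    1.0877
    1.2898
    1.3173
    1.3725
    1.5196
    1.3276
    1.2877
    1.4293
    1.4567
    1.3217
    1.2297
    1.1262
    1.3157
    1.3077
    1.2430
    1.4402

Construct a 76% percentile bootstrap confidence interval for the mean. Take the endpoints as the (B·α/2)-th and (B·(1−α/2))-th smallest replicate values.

Sorted replicates: 1.0877, 1.1262, 1.1747, 1.2046, 1.2297, 1.2360, 1.2430, 1.2711, 1.2877, 1.2898, 1.3077, 1.3157, 1.3173, 1.3217, 1.3237, 1.3276, 1.3725, 1.3966, 1.4293, 1.4402, 1.4567, 1.5196, 1.5222, 1.5511, 1.6173
α = 0.24; lower rank = 25 × 0.120 = 3; upper rank = 25 × 0.880 = 22.
The 3rd smallest replicate is 1.1747; the 22nd is 1.5196.

(1.1747, 1.5196)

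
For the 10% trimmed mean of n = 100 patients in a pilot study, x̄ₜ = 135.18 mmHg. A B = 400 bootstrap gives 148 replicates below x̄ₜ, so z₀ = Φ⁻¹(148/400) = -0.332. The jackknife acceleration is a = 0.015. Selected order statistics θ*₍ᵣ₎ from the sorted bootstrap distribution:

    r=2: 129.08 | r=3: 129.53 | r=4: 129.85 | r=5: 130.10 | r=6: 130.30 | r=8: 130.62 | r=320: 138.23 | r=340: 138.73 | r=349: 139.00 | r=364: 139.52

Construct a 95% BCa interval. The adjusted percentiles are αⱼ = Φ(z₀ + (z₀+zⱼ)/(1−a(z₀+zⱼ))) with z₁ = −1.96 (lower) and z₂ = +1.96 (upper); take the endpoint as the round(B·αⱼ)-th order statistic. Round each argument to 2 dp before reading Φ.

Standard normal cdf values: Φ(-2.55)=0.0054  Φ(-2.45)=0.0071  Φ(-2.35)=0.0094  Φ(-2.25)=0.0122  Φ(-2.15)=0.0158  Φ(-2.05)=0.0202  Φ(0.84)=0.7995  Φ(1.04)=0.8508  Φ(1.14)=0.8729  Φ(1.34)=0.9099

(129.08, 139.52)

Lower: z₀ + z₁ = -0.332 + (-1.960) = -2.292; 1 − a(z₀+z₁) = 1 − (0.015)(-2.292) = 1.0344; argument = -0.332 + (-2.292)/1.0344 = -2.5478 → -2.55.
α₁ = Φ(-2.55) = 0.0054; rank = round(400 × 0.0054) = 2; θ*₍2₎ = 129.08.
Upper: z₀ + z₂ = 1.628; 1 − a(z₀+z₂) = 0.9756; argument = 1.3368 → 1.34; α₂ = 0.9099; rank = 364; θ*₍364₎ = 139.52.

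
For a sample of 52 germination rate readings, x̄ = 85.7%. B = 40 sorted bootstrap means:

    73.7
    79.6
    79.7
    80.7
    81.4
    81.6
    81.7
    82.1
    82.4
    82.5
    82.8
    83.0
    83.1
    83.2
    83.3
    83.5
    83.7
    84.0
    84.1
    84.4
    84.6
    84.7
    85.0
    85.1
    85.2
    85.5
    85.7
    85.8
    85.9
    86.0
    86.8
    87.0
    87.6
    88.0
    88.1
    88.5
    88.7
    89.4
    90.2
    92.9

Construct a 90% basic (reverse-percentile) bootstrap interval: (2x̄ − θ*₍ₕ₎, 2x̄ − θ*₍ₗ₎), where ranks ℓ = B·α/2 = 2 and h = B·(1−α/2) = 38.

(82.0, 91.8)

Percentile endpoints at ranks 2 and 38: θ*₍2₎ = 79.6, θ*₍38₎ = 89.4.
Basic interval reflects these around x̄:
  lower = 2 × 85.7 − 89.4 = 82.0
  upper = 2 × 85.7 − 79.6 = 91.8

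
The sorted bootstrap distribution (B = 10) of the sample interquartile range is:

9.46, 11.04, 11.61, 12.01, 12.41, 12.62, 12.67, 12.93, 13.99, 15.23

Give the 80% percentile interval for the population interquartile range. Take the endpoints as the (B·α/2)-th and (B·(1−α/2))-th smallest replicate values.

α = 0.20; lower rank = 10 × 0.100 = 1; upper rank = 10 × 0.900 = 9.
The 1st smallest replicate is 9.46; the 9th is 13.99.

(9.46, 13.99)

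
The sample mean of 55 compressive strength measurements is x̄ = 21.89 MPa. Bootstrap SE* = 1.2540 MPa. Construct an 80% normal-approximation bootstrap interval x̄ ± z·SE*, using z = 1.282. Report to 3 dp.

Margin = 1.282 × 1.2540 = 1.6076
Interval: 21.89 ± 1.6076

(20.282, 23.498)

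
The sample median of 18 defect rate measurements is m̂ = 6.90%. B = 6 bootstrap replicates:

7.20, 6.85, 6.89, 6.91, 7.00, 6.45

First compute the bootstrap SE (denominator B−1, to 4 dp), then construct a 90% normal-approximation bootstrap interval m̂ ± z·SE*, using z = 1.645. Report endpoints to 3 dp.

Mean of replicates = 6.8833; sum of squared deviations = 0.3035; SE* = √(0.3035/5) = 0.2464
Margin = 1.645 × 0.2464 = 0.4053
Interval: 6.90 ± 0.4053

(6.495, 7.305)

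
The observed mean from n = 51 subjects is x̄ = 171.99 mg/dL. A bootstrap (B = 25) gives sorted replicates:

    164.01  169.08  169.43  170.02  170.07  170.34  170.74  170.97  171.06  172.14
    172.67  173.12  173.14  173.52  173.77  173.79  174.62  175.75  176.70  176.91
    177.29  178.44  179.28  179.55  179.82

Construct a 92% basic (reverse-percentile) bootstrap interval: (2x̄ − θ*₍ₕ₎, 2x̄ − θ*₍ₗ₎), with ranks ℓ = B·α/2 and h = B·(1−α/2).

Percentile endpoints at ranks 1 and 24: θ*₍1₎ = 164.01, θ*₍24₎ = 179.55.
Basic interval reflects these around x̄:
  lower = 2 × 171.99 − 179.55 = 164.43
  upper = 2 × 171.99 − 164.01 = 179.97

(164.43, 179.97)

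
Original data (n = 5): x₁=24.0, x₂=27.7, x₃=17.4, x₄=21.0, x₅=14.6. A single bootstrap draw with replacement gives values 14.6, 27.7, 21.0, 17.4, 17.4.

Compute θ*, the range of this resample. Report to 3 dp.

θ* = 13.100

Range = 27.7 − 14.6 = 13.100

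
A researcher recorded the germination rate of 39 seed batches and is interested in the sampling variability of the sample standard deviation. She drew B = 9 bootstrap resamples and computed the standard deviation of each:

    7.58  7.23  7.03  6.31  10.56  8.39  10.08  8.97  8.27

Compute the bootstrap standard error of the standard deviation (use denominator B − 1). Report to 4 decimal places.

Bootstrap SE is the standard deviation of the 9 replicate standard deviations.
Mean of replicates: (7.58 + 7.23 + 7.03 + 6.31 + 10.56 + 8.39 + 10.08 + 8.97 + 8.27) / 9 = 74.42000 / 9 = 8.26889
Sum of squared deviations: (−0.68889)² + (−1.03889)² + (−1.23889)² + (−1.95889)² + (+2.29111)² + (+0.12111)² + (+1.81111)² + (+0.70111)² + (+0.00111)² = 15.96149
Variance = 15.96149 / 8 = 1.99519
SE* = √1.99519

SE* = 1.4125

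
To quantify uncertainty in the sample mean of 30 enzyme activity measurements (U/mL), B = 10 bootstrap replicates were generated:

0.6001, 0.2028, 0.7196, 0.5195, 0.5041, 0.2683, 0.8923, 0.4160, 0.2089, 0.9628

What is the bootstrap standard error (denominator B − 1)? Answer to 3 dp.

Bootstrap SE is the standard deviation of the 10 replicate means.
Mean of replicates: (0.6001 + 0.2028 + 0.7196 + 0.5195 + 0.5041 + 0.2683 + 0.8923 + 0.4160 + 0.2089 + 0.9628) / 10 = 5.29440 / 10 = 0.52944
Sum of squared deviations: (+0.07066)² + (−0.32664)² + (+0.19016)² + (−0.00994)² + (−0.02534)² + (−0.26114)² + (+0.36286)² + (−0.11344)² + (−0.32054)² + (+0.43336)² = 0.65187
Variance = 0.65187 / 9 = 0.07243
SE* = √0.07243

SE* = 0.269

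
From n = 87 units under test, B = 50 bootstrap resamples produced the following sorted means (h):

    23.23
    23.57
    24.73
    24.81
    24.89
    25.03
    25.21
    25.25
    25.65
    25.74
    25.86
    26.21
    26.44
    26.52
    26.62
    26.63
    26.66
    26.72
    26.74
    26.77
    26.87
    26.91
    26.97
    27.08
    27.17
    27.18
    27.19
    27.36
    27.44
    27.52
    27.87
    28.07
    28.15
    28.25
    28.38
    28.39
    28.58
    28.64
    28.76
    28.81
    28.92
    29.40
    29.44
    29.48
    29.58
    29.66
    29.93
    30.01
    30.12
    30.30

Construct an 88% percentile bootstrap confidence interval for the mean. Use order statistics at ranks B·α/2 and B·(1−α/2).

α = 0.12; lower rank = 50 × 0.060 = 3; upper rank = 50 × 0.940 = 47.
The 3rd smallest replicate is 24.73; the 47th is 29.93.

(24.73, 29.93)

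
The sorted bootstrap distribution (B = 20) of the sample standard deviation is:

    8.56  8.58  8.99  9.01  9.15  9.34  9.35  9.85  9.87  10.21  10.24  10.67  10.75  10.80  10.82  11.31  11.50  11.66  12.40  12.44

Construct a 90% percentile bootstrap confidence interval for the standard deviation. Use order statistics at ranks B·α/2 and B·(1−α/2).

α = 0.10; lower rank = 20 × 0.050 = 1; upper rank = 20 × 0.950 = 19.
The 1st smallest replicate is 8.56; the 19th is 12.40.

(8.56, 12.40)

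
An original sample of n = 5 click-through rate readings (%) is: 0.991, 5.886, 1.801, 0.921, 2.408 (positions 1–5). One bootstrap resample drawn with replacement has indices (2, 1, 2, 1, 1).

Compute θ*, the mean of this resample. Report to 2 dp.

θ* = 2.95

Resample values: 5.886, 0.991, 5.886, 0.991, 0.991.
Mean = (5.886 + 0.991 + 5.886 + 0.991 + 0.991) / 5 = 14.7450 / 5 = 2.95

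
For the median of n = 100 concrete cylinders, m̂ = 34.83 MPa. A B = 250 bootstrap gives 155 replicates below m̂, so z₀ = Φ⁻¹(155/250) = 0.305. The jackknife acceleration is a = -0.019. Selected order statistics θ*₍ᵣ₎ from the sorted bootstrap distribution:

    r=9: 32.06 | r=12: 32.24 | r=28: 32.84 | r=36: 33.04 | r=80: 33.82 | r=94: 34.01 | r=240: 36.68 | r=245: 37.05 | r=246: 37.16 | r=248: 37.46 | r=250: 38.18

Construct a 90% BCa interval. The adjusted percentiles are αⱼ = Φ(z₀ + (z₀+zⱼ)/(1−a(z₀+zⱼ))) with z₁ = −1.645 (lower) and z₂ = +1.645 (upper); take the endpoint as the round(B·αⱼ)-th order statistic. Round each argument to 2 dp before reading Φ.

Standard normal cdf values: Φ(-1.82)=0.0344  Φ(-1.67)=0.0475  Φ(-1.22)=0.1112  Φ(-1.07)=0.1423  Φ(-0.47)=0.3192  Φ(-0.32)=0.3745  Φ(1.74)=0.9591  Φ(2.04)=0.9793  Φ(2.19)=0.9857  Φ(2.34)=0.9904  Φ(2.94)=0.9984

(33.04, 37.16)

Lower: z₀ + z₁ = 0.305 + (-1.645) = -1.340; 1 − a(z₀+z₁) = 1 − (-0.019)(-1.340) = 0.9745; argument = 0.305 + (-1.340)/0.9745 = -1.0700 → -1.07.
α₁ = Φ(-1.07) = 0.1423; rank = round(250 × 0.1423) = 36; θ*₍36₎ = 33.04.
Upper: z₀ + z₂ = 1.950; 1 − a(z₀+z₂) = 1.0371; argument = 2.1853 → 2.19; α₂ = 0.9857; rank = 246; θ*₍246₎ = 37.16.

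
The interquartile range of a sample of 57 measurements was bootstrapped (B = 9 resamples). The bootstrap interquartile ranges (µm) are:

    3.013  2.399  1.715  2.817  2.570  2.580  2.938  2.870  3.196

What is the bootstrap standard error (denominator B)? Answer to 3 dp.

SE* = 0.412

Bootstrap SE is the standard deviation of the 9 replicate interquartile ranges.
Mean of replicates: (3.013 + 2.399 + 1.715 + 2.817 + 2.570 + 2.580 + 2.938 + 2.870 + 3.196) / 9 = 24.0980 / 9 = 2.6776
Sum of squared deviations: (+0.3354)² + (−0.2786)² + (−0.9626)² + (+0.1394)² + (−0.1076)² + (−0.0976)² + (+0.2604)² + (+0.1924)² + (+0.5184)² = 1.5308
Variance = 1.5308 / 9 = 0.1701
SE* = √0.1701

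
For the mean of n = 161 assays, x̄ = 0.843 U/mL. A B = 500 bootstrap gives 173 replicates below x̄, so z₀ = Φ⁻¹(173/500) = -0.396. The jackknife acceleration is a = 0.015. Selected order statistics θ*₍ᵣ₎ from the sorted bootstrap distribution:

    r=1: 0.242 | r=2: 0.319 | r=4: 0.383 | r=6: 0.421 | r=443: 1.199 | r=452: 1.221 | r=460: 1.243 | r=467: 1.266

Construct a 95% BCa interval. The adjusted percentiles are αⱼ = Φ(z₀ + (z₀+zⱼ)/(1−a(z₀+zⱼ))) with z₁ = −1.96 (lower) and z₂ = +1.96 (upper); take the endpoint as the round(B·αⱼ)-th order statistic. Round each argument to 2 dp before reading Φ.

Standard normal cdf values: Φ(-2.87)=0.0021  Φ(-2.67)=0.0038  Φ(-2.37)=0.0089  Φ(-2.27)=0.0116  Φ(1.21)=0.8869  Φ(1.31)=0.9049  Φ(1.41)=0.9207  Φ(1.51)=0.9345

Lower: z₀ + z₁ = -0.396 + (-1.960) = -2.356; 1 − a(z₀+z₁) = 1 − (0.015)(-2.356) = 1.0353; argument = -0.396 + (-2.356)/1.0353 = -2.6716 → -2.67.
α₁ = Φ(-2.67) = 0.0038; rank = round(500 × 0.0038) = 2; θ*₍2₎ = 0.319.
Upper: z₀ + z₂ = 1.564; 1 − a(z₀+z₂) = 0.9765; argument = 1.2056 → 1.21; α₂ = 0.8869; rank = 443; θ*₍443₎ = 1.199.

(0.319, 1.199)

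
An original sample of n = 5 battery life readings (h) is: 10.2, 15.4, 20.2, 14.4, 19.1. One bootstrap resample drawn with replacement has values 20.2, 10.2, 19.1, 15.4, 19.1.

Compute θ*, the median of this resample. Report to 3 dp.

θ* = 19.100

Sorted: 10.2, 15.4, 19.1, 19.1, 20.2
Median = middle value = 19.100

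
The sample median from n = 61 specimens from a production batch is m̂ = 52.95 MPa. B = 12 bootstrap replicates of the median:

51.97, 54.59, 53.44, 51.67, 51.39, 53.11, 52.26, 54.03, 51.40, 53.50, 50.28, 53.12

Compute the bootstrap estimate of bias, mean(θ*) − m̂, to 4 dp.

mean(θ*) = (51.97 + 54.59 + 53.44 + 51.67 + 51.39 + 53.11 + 52.26 + 54.03 + 51.40 + 53.50 + 50.28 + 53.12) / 12 = 52.56333
bias = 52.56333 − 52.95

bias = −0.3867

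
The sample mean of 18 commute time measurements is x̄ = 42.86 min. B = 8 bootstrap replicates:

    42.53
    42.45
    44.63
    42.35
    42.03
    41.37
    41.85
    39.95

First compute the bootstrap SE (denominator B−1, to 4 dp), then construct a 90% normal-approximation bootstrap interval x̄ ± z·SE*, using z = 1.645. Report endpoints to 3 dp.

(40.708, 45.012)

Mean of replicates = 42.1450; sum of squared deviations = 11.9774; SE* = √(11.9774/7) = 1.3081
Margin = 1.645 × 1.3081 = 2.1518
Interval: 42.86 ± 2.1518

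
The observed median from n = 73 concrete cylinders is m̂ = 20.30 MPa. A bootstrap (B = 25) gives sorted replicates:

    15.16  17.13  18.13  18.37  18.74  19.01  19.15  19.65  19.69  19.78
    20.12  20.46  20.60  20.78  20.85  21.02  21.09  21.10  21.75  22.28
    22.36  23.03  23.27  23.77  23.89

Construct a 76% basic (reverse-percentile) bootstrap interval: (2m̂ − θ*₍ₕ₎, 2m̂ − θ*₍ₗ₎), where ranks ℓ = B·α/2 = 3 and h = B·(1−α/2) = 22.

(17.57, 22.47)

Percentile endpoints at ranks 3 and 22: θ*₍3₎ = 18.13, θ*₍22₎ = 23.03.
Basic interval reflects these around m̂:
  lower = 2 × 20.30 − 23.03 = 17.57
  upper = 2 × 20.30 − 18.13 = 22.47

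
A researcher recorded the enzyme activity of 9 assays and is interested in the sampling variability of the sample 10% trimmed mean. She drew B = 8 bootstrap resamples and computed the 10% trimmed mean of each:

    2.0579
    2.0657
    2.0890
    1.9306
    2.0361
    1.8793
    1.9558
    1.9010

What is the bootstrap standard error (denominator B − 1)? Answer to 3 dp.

SE* = 0.082

Bootstrap SE is the standard deviation of the 8 replicate 10% trimmed means.
Mean of replicates: (2.0579 + 2.0657 + 2.0890 + 1.9306 + 2.0361 + 1.8793 + 1.9558 + 1.9010) / 8 = 15.91540 / 8 = 1.98942
Sum of squared deviations: (+0.06848)² + (+0.07628)² + (+0.09957)² + (−0.05882)² + (+0.04667)² + (−0.11013)² + (−0.03363)² + (−0.08842)² = 0.04714
Variance = 0.04714 / 7 = 0.00673
SE* = √0.00673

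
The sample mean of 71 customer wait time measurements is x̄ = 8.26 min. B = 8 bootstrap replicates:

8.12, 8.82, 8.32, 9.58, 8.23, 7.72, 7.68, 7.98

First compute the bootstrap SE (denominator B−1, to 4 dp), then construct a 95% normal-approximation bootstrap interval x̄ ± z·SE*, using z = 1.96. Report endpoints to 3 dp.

(7.027, 9.493)

Mean of replicates = 8.3063; sum of squared deviations = 2.7694; SE* = √(2.7694/7) = 0.6290
Margin = 1.96 × 0.6290 = 1.2328
Interval: 8.26 ± 1.2328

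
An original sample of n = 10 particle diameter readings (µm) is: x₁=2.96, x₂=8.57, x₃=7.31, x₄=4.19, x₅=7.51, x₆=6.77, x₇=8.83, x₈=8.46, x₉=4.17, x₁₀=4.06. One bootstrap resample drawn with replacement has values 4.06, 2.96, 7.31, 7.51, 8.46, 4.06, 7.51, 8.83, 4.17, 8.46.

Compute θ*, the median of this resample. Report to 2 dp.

Sorted: 2.96, 4.06, 4.06, 4.17, 7.31, 7.51, 7.51, 8.46, 8.46, 8.83
Median = average of the two middle values = 7.41

θ* = 7.41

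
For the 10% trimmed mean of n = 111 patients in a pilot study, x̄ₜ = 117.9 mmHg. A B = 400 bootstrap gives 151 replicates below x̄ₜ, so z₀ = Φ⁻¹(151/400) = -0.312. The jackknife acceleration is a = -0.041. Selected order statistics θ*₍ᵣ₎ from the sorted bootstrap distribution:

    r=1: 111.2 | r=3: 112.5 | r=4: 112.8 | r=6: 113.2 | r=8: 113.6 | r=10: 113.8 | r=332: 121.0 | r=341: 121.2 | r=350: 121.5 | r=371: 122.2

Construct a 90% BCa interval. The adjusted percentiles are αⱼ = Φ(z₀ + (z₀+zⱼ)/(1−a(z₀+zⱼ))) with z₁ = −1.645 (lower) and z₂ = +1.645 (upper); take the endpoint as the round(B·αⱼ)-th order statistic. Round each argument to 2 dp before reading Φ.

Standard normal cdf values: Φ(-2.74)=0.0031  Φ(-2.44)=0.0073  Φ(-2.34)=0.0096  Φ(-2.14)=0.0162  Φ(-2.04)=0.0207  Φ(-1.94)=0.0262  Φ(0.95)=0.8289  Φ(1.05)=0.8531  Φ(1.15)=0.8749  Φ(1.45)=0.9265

Lower: z₀ + z₁ = -0.312 + (-1.645) = -1.957; 1 − a(z₀+z₁) = 1 − (-0.041)(-1.957) = 0.9198; argument = -0.312 + (-1.957)/0.9198 = -2.4397 → -2.44.
α₁ = Φ(-2.44) = 0.0073; rank = round(400 × 0.0073) = 3; θ*₍3₎ = 112.5.
Upper: z₀ + z₂ = 1.333; 1 − a(z₀+z₂) = 1.0547; argument = 0.9519 → 0.95; α₂ = 0.8289; rank = 332; θ*₍332₎ = 121.0.

(112.5, 121.0)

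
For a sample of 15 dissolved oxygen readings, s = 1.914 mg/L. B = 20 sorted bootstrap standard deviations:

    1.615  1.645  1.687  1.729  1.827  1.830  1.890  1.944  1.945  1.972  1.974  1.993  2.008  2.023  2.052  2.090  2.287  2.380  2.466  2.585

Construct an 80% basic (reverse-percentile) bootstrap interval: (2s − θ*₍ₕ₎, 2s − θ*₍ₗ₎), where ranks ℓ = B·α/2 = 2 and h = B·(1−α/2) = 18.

(1.448, 2.183)

Percentile endpoints at ranks 2 and 18: θ*₍2₎ = 1.645, θ*₍18₎ = 2.380.
Basic interval reflects these around s:
  lower = 2 × 1.914 − 2.380 = 1.448
  upper = 2 × 1.914 − 1.645 = 2.183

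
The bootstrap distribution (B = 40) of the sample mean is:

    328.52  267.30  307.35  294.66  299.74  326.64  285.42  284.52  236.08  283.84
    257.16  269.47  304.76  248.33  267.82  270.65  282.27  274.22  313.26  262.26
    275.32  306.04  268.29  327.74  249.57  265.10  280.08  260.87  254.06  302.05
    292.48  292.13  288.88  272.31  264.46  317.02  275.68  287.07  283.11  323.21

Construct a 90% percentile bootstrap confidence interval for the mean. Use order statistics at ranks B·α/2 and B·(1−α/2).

(248.33, 326.64)

Sorted replicates: 236.08, 248.33, 249.57, 254.06, 257.16, 260.87, 262.26, 264.46, 265.10, 267.30, 267.82, 268.29, 269.47, 270.65, 272.31, 274.22, 275.32, 275.68, 280.08, 282.27, 283.11, 283.84, 284.52, 285.42, 287.07, 288.88, 292.13, 292.48, 294.66, 299.74, 302.05, 304.76, 306.04, 307.35, 313.26, 317.02, 323.21, 326.64, 327.74, 328.52
α = 0.10; lower rank = 40 × 0.050 = 2; upper rank = 40 × 0.950 = 38.
The 2nd smallest replicate is 248.33; the 38th is 326.64.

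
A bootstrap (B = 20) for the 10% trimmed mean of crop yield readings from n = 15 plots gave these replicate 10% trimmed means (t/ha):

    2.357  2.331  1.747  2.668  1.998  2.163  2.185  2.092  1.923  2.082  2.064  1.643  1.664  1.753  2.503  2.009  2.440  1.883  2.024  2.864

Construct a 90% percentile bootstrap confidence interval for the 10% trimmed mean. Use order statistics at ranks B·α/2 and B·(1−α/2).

(1.643, 2.668)

Sorted replicates: 1.643, 1.664, 1.747, 1.753, 1.883, 1.923, 1.998, 2.009, 2.024, 2.064, 2.082, 2.092, 2.163, 2.185, 2.331, 2.357, 2.440, 2.503, 2.668, 2.864
α = 0.10; lower rank = 20 × 0.050 = 1; upper rank = 20 × 0.950 = 19.
The 1st smallest replicate is 1.643; the 19th is 2.668.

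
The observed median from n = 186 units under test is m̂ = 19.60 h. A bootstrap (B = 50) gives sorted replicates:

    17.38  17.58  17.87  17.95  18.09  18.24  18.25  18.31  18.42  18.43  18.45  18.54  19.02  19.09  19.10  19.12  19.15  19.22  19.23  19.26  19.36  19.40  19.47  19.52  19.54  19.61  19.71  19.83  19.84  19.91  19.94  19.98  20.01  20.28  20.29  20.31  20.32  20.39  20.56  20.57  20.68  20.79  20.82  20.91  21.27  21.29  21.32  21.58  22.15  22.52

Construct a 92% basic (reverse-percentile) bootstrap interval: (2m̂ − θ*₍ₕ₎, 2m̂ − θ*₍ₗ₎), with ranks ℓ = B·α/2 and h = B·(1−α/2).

(17.62, 21.62)

Percentile endpoints at ranks 2 and 48: θ*₍2₎ = 17.58, θ*₍48₎ = 21.58.
Basic interval reflects these around m̂:
  lower = 2 × 19.60 − 21.58 = 17.62
  upper = 2 × 19.60 − 17.58 = 21.62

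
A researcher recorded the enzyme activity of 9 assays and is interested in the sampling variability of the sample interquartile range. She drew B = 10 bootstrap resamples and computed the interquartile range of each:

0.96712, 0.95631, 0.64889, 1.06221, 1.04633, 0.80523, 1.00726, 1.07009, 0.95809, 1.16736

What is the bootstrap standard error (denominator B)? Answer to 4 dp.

Bootstrap SE is the standard deviation of the 10 replicate interquartile ranges.
Mean of replicates: (0.96712 + 0.95631 + 0.64889 + 1.06221 + 1.04633 + 0.80523 + 1.00726 + 1.07009 + 0.95809 + 1.16736) / 10 = 9.688890 / 10 = 0.968889
Sum of squared deviations: (−0.001769)² + (−0.012579)² + (−0.319999)² + (+0.093321)² + (+0.077441)² + (−0.163659)² + (+0.038371)² + (+0.101201)² + (−0.010799)² + (+0.198471)² = 0.195272
Variance = 0.195272 / 10 = 0.019527
SE* = √0.019527

SE* = 0.1397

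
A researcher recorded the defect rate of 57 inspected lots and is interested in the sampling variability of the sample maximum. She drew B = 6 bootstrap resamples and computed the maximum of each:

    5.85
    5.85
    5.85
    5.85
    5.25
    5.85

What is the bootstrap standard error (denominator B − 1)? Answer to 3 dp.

SE* = 0.245

Bootstrap SE is the standard deviation of the 6 replicate maximums.
Mean of replicates: (5.85 + 5.85 + 5.85 + 5.85 + 5.25 + 5.85) / 6 = 34.5000 / 6 = 5.7500
Sum of squared deviations: (+0.1000)² + (+0.1000)² + (+0.1000)² + (+0.1000)² + (−0.5000)² + (+0.1000)² = 0.3000
Variance = 0.3000 / 5 = 0.0600
SE* = √0.0600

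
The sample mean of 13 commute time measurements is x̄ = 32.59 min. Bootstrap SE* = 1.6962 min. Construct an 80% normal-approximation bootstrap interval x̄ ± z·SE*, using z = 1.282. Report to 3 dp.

Margin = 1.282 × 1.6962 = 2.1745
Interval: 32.59 ± 2.1745

(30.415, 34.765)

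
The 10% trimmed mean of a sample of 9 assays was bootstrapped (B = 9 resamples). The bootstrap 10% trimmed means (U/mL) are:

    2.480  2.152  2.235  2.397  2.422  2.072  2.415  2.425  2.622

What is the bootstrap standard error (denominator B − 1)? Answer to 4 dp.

Bootstrap SE is the standard deviation of the 9 replicate 10% trimmed means.
Mean of replicates: (2.480 + 2.152 + 2.235 + 2.397 + 2.422 + 2.072 + 2.415 + 2.425 + 2.622) / 9 = 21.22000 / 9 = 2.35778
Sum of squared deviations: (+0.12222)² + (−0.20578)² + (−0.12278)² + (+0.03922)² + (+0.06422)² + (−0.28578)² + (+0.05722)² + (+0.06722)² + (+0.26422)² = 0.23730
Variance = 0.23730 / 8 = 0.02966
SE* = √0.02966

SE* = 0.1722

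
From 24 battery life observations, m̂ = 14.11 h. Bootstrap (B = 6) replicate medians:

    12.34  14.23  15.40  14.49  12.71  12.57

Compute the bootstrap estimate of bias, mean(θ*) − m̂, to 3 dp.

bias = −0.487

mean(θ*) = (12.34 + 14.23 + 15.40 + 14.49 + 12.71 + 12.57) / 6 = 13.6233
bias = 13.6233 − 14.11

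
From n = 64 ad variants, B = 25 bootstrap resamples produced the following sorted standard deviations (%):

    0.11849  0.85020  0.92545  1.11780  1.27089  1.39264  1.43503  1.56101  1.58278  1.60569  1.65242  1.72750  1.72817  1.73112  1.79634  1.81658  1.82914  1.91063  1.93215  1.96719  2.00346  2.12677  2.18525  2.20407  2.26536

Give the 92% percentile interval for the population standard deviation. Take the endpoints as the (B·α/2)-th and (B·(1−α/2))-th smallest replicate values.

α = 0.08; lower rank = 25 × 0.040 = 1; upper rank = 25 × 0.960 = 24.
The 1st smallest replicate is 0.11849; the 24th is 2.20407.

(0.11849, 2.20407)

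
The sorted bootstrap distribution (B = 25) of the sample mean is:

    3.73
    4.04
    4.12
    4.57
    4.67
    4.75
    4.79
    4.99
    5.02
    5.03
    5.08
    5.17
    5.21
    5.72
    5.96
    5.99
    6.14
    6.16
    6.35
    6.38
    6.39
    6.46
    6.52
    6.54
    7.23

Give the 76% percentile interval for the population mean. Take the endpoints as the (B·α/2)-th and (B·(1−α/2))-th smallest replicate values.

(4.12, 6.46)

α = 0.24; lower rank = 25 × 0.120 = 3; upper rank = 25 × 0.880 = 22.
The 3rd smallest replicate is 4.12; the 22nd is 6.46.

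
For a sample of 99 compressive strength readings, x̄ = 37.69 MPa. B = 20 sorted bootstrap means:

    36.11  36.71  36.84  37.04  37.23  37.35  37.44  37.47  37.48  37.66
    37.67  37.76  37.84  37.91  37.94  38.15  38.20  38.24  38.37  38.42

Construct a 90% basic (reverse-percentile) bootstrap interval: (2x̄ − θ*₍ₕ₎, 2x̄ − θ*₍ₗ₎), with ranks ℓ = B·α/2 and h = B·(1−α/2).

Percentile endpoints at ranks 1 and 19: θ*₍1₎ = 36.11, θ*₍19₎ = 38.37.
Basic interval reflects these around x̄:
  lower = 2 × 37.69 − 38.37 = 37.01
  upper = 2 × 37.69 − 36.11 = 39.27

(37.01, 39.27)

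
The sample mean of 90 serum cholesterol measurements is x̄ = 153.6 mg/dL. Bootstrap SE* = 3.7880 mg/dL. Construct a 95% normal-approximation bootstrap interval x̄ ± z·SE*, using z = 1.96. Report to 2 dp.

Margin = 1.96 × 3.7880 = 7.424
Interval: 153.6 ± 7.424

(146.18, 161.02)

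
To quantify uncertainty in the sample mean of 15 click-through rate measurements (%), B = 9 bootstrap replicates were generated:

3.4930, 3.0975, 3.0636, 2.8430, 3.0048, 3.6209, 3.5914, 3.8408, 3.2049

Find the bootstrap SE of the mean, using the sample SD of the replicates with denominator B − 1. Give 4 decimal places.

Bootstrap SE is the standard deviation of the 9 replicate means.
Mean of replicates: (3.4930 + 3.0975 + 3.0636 + 2.8430 + 3.0048 + 3.6209 + 3.5914 + 3.8408 + 3.2049) / 9 = 29.75990 / 9 = 3.30666
Sum of squared deviations: (+0.18634)² + (−0.20916)² + (−0.24306)² + (−0.46366)² + (−0.30186)² + (+0.31424)² + (+0.28474)² + (+0.53414)² + (−0.10176)² = 0.91913
Variance = 0.91913 / 8 = 0.11489
SE* = √0.11489

SE* = 0.3390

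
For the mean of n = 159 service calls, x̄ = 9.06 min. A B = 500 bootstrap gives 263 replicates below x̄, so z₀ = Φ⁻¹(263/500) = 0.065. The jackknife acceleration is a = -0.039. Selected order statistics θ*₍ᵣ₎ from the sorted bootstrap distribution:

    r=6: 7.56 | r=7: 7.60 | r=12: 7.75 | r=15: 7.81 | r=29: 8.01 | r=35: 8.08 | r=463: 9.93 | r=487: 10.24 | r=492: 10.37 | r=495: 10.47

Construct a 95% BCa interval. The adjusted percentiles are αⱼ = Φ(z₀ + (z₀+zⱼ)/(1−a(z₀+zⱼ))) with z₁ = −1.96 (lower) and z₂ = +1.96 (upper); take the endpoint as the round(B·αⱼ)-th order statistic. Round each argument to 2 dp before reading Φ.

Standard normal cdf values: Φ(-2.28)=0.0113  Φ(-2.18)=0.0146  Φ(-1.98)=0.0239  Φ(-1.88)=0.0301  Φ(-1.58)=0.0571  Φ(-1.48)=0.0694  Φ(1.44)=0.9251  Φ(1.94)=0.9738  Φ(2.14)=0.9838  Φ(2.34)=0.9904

Lower: z₀ + z₁ = 0.065 + (-1.960) = -1.895; 1 − a(z₀+z₁) = 1 − (-0.039)(-1.895) = 0.9261; argument = 0.065 + (-1.895)/0.9261 = -1.9812 → -1.98.
α₁ = Φ(-1.98) = 0.0239; rank = round(500 × 0.0239) = 12; θ*₍12₎ = 7.75.
Upper: z₀ + z₂ = 2.025; 1 − a(z₀+z₂) = 1.0790; argument = 1.9418 → 1.94; α₂ = 0.9738; rank = 487; θ*₍487₎ = 10.24.

(7.75, 10.24)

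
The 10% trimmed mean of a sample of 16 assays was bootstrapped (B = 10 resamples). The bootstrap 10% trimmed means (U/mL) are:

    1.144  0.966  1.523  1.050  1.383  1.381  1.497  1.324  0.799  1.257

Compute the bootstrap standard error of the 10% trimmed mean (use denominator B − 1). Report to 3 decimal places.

SE* = 0.238

Bootstrap SE is the standard deviation of the 10 replicate 10% trimmed means.
Mean of replicates: (1.144 + 0.966 + 1.523 + 1.050 + 1.383 + 1.381 + 1.497 + 1.324 + 0.799 + 1.257) / 10 = 12.3240 / 10 = 1.2324
Sum of squared deviations: (−0.0884)² + (−0.2664)² + (+0.2906)² + (−0.1824)² + (+0.1506)² + (+0.1486)² + (+0.2646)² + (+0.0916)² + (−0.4334)² + (+0.0246)² = 0.5081
Variance = 0.5081 / 9 = 0.0565
SE* = √0.0565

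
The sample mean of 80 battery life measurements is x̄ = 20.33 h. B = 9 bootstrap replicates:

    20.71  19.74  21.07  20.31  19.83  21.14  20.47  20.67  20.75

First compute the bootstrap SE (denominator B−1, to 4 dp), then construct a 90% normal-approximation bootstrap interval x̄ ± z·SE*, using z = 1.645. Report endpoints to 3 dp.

Mean of replicates = 20.5211; sum of squared deviations = 1.9295; SE* = √(1.9295/8) = 0.4911
Margin = 1.645 × 0.4911 = 0.8079
Interval: 20.33 ± 0.8079

(19.522, 21.138)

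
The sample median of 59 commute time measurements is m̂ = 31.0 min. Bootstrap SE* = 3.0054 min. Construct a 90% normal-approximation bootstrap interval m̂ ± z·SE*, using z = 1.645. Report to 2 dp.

Margin = 1.645 × 3.0054 = 4.944
Interval: 31.0 ± 4.944

(26.06, 35.94)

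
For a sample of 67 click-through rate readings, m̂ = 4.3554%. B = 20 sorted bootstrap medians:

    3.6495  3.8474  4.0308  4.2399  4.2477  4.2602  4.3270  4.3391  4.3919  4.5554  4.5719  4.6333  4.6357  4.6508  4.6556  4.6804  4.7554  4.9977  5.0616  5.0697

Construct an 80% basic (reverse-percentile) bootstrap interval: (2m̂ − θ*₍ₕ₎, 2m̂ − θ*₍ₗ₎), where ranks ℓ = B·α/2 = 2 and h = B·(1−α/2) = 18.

Percentile endpoints at ranks 2 and 18: θ*₍2₎ = 3.8474, θ*₍18₎ = 4.9977.
Basic interval reflects these around m̂:
  lower = 2 × 4.3554 − 4.9977 = 3.7131
  upper = 2 × 4.3554 − 3.8474 = 4.8634

(3.7131, 4.8634)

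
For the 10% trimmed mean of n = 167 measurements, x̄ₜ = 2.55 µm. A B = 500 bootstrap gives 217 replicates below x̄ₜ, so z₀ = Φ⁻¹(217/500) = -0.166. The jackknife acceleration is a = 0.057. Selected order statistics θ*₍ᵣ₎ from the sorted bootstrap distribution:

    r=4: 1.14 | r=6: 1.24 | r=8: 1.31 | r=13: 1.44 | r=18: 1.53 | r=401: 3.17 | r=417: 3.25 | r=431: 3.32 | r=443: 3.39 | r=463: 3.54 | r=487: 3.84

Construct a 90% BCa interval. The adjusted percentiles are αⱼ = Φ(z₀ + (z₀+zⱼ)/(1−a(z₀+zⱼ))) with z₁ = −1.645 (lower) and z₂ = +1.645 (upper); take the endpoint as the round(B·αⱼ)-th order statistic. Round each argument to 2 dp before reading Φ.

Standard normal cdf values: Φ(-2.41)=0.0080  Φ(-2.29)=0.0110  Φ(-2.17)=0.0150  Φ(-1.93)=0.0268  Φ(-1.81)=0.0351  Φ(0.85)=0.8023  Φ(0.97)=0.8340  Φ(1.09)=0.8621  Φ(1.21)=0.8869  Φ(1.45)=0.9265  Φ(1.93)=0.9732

Lower: z₀ + z₁ = -0.166 + (-1.645) = -1.811; 1 − a(z₀+z₁) = 1 − (0.057)(-1.811) = 1.1032; argument = -0.166 + (-1.811)/1.1032 = -1.8075 → -1.81.
α₁ = Φ(-1.81) = 0.0351; rank = round(500 × 0.0351) = 18; θ*₍18₎ = 1.53.
Upper: z₀ + z₂ = 1.479; 1 − a(z₀+z₂) = 0.9157; argument = 1.4492 → 1.45; α₂ = 0.9265; rank = 463; θ*₍463₎ = 3.54.

(1.53, 3.54)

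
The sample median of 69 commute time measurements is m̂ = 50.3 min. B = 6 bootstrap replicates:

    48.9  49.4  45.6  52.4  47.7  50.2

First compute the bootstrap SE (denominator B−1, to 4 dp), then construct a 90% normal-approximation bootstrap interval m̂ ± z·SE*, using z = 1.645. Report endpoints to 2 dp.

(46.52, 54.08)

Mean of replicates = 49.0333; sum of squared deviations = 26.4133; SE* = √(26.4133/5) = 2.2984
Margin = 1.645 × 2.2984 = 3.781
Interval: 50.3 ± 3.781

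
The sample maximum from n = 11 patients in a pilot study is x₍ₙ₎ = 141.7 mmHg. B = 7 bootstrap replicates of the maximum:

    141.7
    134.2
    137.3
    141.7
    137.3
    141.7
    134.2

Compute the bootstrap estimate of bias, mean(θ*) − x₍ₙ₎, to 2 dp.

bias = −3.40

mean(θ*) = (141.7 + 134.2 + 137.3 + 141.7 + 137.3 + 141.7 + 134.2) / 7 = 138.300
bias = 138.300 − 141.7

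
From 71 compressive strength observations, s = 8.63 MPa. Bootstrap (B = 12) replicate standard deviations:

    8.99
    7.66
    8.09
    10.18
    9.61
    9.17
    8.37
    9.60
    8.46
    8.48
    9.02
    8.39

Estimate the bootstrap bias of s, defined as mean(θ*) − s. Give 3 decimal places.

mean(θ*) = (8.99 + 7.66 + 8.09 + 10.18 + 9.61 + 9.17 + 8.37 + 9.60 + 8.46 + 8.48 + 9.02 + 8.39) / 12 = 8.8350
bias = 8.8350 − 8.63

bias = +0.205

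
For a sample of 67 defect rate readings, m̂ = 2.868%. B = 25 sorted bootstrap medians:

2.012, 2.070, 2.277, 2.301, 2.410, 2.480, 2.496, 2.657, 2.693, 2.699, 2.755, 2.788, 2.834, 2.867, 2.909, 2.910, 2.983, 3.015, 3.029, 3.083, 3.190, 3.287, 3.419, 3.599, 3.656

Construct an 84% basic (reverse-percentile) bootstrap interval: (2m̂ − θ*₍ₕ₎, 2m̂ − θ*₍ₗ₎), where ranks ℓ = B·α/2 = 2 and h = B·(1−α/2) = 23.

(2.317, 3.666)

Percentile endpoints at ranks 2 and 23: θ*₍2₎ = 2.070, θ*₍23₎ = 3.419.
Basic interval reflects these around m̂:
  lower = 2 × 2.868 − 3.419 = 2.317
  upper = 2 × 2.868 − 2.070 = 3.666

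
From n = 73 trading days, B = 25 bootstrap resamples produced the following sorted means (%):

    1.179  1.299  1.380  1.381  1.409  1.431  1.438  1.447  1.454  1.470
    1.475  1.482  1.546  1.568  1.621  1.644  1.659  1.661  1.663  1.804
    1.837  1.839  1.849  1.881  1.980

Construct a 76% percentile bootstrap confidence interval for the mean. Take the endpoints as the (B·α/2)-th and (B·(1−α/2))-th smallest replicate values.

(1.380, 1.839)

α = 0.24; lower rank = 25 × 0.120 = 3; upper rank = 25 × 0.880 = 22.
The 3rd smallest replicate is 1.380; the 22nd is 1.839.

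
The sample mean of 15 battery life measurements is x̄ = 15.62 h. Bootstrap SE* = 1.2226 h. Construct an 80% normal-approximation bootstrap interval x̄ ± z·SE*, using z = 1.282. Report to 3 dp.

Margin = 1.282 × 1.2226 = 1.5674
Interval: 15.62 ± 1.5674

(14.053, 17.187)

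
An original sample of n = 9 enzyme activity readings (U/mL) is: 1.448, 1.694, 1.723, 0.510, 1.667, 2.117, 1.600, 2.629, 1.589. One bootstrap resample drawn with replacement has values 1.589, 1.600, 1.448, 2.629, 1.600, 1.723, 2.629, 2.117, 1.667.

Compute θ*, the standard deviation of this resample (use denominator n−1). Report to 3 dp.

θ* = 0.458

Mean = 1.8891; sum of squared deviations = 1.6755
s² = 1.6755 / 8 = 0.2094
s = √0.2094 = 0.458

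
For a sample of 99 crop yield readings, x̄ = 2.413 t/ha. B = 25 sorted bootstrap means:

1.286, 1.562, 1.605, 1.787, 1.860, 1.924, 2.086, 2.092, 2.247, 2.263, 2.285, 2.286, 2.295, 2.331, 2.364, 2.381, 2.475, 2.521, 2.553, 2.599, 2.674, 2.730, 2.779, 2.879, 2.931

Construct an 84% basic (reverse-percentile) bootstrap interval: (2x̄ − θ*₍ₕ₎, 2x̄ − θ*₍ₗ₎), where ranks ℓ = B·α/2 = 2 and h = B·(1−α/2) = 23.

Percentile endpoints at ranks 2 and 23: θ*₍2₎ = 1.562, θ*₍23₎ = 2.779.
Basic interval reflects these around x̄:
  lower = 2 × 2.413 − 2.779 = 2.047
  upper = 2 × 2.413 − 1.562 = 3.264

(2.047, 3.264)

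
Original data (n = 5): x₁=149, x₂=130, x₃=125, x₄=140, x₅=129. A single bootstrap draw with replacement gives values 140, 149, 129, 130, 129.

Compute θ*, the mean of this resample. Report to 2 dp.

Mean = (140 + 149 + 129 + 130 + 129) / 5 = 677.0 / 5 = 135.40

θ* = 135.40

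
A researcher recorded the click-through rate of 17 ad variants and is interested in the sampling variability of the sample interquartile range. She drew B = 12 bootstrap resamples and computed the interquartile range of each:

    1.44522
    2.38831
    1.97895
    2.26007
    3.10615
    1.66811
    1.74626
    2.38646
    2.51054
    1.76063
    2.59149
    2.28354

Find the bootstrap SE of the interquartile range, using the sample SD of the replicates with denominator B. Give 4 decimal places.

SE* = 0.4515

Bootstrap SE is the standard deviation of the 12 replicate interquartile ranges.
Mean of replicates: (1.44522 + 2.38831 + 1.97895 + 2.26007 + 3.10615 + 1.66811 + 1.74626 + 2.38646 + 2.51054 + 1.76063 + 2.59149 + 2.28354) / 12 = 26.125730 / 12 = 2.177144
Sum of squared deviations: (−0.731924)² + (+0.211166)² + (−0.198194)² + (+0.082926)² + (+0.929006)² + (−0.509034)² + (−0.430884)² + (+0.209316)² + (+0.333396)² + (−0.416514)² + (+0.414346)² + (+0.106396)² = 2.445743
Variance = 2.445743 / 12 = 0.203812
SE* = √0.203812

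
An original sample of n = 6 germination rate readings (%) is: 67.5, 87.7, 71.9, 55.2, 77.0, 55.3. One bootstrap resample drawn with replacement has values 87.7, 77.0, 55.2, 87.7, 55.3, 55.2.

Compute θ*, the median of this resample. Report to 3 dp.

θ* = 66.150

Sorted: 55.2, 55.2, 55.3, 77.0, 87.7, 87.7
Median = average of the two middle values = 66.150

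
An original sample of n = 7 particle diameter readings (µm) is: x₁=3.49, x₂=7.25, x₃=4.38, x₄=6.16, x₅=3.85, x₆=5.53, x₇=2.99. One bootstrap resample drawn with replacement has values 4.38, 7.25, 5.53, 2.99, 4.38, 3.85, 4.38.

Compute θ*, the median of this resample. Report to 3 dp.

Sorted: 2.99, 3.85, 4.38, 4.38, 4.38, 5.53, 7.25
Median = middle value = 4.380

θ* = 4.380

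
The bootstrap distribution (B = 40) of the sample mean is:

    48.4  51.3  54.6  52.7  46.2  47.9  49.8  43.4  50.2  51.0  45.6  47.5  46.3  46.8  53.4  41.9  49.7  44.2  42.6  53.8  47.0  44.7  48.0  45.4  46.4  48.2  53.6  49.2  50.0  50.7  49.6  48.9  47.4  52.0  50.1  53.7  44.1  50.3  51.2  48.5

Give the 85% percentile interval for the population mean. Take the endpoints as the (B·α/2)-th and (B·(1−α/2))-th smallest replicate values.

Sorted replicates: 41.9, 42.6, 43.4, 44.1, 44.2, 44.7, 45.4, 45.6, 46.2, 46.3, 46.4, 46.8, 47.0, 47.4, 47.5, 47.9, 48.0, 48.2, 48.4, 48.5, 48.9, 49.2, 49.6, 49.7, 49.8, 50.0, 50.1, 50.2, 50.3, 50.7, 51.0, 51.2, 51.3, 52.0, 52.7, 53.4, 53.6, 53.7, 53.8, 54.6
α = 0.15; lower rank = 40 × 0.075 = 3; upper rank = 40 × 0.925 = 37.
The 3rd smallest replicate is 43.4; the 37th is 53.6.

(43.4, 53.6)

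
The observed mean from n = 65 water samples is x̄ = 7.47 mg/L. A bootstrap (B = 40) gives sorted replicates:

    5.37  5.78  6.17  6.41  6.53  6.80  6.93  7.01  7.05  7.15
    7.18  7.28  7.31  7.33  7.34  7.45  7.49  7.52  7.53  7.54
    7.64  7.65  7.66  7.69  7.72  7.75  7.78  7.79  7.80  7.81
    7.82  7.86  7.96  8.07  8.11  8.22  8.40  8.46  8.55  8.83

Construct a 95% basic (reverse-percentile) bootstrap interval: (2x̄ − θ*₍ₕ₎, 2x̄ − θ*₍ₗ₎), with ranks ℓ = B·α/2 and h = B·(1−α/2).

Percentile endpoints at ranks 1 and 39: θ*₍1₎ = 5.37, θ*₍39₎ = 8.55.
Basic interval reflects these around x̄:
  lower = 2 × 7.47 − 8.55 = 6.39
  upper = 2 × 7.47 − 5.37 = 9.57

(6.39, 9.57)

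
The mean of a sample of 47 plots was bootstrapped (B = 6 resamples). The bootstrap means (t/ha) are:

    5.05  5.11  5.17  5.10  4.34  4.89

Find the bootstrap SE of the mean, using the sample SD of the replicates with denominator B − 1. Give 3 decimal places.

Bootstrap SE is the standard deviation of the 6 replicate means.
Mean of replicates: (5.05 + 5.11 + 5.17 + 5.10 + 4.34 + 4.89) / 6 = 29.6600 / 6 = 4.9433
Sum of squared deviations: (+0.1067)² + (+0.1667)² + (+0.2267)² + (+0.1567)² + (−0.6033)² + (−0.0533)² = 0.4819
Variance = 0.4819 / 5 = 0.0964
SE* = √0.0964

SE* = 0.310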